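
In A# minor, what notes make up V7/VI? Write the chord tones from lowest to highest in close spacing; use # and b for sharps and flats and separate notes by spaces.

C# E# G# B

V7/VI is a secondary dominant — the dominant seventh of VI. VI in A# minor is F#, so the applied chord's root is C#, a perfect fifth above.
Building a dominant seventh chord on C# gives C#-E#-G#-B.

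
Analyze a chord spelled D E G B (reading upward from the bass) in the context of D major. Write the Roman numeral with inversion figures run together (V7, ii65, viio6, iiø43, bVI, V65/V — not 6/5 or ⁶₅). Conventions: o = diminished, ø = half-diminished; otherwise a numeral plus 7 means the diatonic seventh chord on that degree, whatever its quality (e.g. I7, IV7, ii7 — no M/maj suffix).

ii42

Stacked in thirds the chord is E-G-B-D: a minor seventh chord on E.
E is scale degree 2 in D major, and a minor seventh chord on that degree is written ii7.
With D in the bass the chord is in third inversion, so the figured bass is 42.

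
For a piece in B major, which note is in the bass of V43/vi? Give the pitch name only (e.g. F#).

A#

The applied chord V43/vi is rooted on D#: D#-F##-A#-C#.
The figure 43 means second inversion — the fifth is in the bass.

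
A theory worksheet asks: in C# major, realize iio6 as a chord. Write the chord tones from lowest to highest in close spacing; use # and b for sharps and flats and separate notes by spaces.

F# A D#

iio6 is the diminished supertonic triad, borrowed from the parallel minor. In C# major that root is D#.
So the chord is D#-F#-A, a diminished triad.
With the 6 figure the chord is in first inversion; from the bass F# upward in close position it reads F#-A-D#.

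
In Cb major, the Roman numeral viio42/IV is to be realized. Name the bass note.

Dbb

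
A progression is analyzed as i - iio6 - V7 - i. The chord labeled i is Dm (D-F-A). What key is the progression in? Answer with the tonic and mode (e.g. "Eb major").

D minor

The chord Dm is a minor triad rooted on D; its label is i.
If D is scale degree 1 and the mode makes that degree carry a minor triad, the tonic is D and the mode is minor.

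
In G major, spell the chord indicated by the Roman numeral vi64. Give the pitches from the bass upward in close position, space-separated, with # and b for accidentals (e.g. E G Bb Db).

B E G

In G major, the sixth degree is E, and the diatonic chord built there is a minor triad.
That chord is spelled E-G-B.
With the 64 figure the chord is in second inversion; from the bass B upward in close position it reads B-E-G.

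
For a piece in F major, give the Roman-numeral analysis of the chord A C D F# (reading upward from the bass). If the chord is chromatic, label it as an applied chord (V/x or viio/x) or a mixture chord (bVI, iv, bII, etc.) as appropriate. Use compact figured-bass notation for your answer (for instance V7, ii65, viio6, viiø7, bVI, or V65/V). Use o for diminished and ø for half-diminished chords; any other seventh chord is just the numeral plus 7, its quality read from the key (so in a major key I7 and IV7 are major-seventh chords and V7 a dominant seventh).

V43/ii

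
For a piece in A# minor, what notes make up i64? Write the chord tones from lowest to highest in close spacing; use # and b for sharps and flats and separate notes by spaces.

E# A# C#

The numeral's case and figure indicate a minor triad. In A# minor its root, scale degree 1, is A#.
That chord is spelled A#-C#-E#.
With the 64 figure the chord is in second inversion; from the bass E# upward in close position it reads E#-A#-C#.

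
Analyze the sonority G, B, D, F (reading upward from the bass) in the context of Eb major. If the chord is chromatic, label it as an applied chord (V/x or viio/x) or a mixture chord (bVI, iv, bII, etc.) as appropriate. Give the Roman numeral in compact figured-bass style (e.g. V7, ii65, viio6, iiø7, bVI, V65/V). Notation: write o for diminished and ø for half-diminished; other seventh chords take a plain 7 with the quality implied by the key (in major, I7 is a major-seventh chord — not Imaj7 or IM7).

V7/vi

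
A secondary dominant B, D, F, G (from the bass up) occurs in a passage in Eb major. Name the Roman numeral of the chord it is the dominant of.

The chord is a dominant seventh chord on G.
A dominant resolves down a perfect fifth: G → C. In Eb major, C is scale degree 6, i.e. vi.

vi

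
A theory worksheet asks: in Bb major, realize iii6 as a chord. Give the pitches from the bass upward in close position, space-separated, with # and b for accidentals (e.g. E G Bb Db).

F A D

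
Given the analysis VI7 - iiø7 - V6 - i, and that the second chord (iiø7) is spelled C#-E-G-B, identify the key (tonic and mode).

B minor

The chord C#m7b5 is a half-diminished seventh chord rooted on C#; its label is iiø7.
Counting down one scale step from C# places the tonic on B; a half-diminished seventh chord on degree 2 is diatonic only in minor.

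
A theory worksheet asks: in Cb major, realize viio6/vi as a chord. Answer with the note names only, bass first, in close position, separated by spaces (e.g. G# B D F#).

Bb Db G

The slash marks an applied leading-tone chord: viio of vi. In Cb major, vi is Ab, so the leading tone to it is G, a half step below.
Building a diminished triad on G gives G-Bb-Db.
The figured bass 6 indicates first inversion, placing the third (Bb) in the bass: Bb-Db-G.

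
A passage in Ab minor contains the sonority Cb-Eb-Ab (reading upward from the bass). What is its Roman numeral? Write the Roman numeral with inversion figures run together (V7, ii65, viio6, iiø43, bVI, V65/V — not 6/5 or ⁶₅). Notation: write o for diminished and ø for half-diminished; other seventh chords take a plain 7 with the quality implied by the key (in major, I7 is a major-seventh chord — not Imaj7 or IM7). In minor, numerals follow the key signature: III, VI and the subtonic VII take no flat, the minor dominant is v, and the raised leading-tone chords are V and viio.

i6

The pitches Ab-Cb-Eb form a minor triad rooted on Ab.
Ab is scale degree 1 in Ab minor, and a minor triad on that degree is written i.
With Cb in the bass the chord is in first inversion, so the figured bass is 6.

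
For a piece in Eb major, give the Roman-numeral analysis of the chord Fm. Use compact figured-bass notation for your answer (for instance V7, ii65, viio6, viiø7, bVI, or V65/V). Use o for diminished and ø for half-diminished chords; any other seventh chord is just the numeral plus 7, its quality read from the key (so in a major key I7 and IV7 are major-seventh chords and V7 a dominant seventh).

ii

The pitches F-Ab-C form a minor triad rooted on F.
In Eb major, F is the supertonic; the diatonic minor triad there is ii.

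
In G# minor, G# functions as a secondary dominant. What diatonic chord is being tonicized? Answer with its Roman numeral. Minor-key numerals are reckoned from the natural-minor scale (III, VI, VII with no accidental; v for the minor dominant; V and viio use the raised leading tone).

The chord is a major triad on G#.
A dominant resolves down a perfect fifth: G# → C#. In G# minor, C# is scale degree 4, i.e. iv.

iv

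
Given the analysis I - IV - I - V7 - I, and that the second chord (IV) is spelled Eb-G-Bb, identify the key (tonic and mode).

IV is given as Eb-G-Bb — a major triad with root Eb.
Counting down 3 scale steps from Eb places the tonic on Bb; a major triad on degree 4 is diatonic only in major.

Bb major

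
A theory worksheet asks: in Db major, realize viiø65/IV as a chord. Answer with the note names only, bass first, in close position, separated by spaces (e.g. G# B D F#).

Ab Cb Eb F

The slash marks an applied leading-tone chord: viio of IV. In Db major, IV is Gb, so the leading tone to it is F, a half step below.
Building a half-diminished seventh chord on F gives F-Ab-Cb-Eb.
The figured bass 65 indicates first inversion, placing the third (Ab) in the bass: Ab-Cb-Eb-F.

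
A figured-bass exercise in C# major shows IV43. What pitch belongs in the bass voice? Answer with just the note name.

C#

IV in C# major has root F#; the chord is F#-A#-C#-E#.
The figure 43 means second inversion — the fifth is in the bass.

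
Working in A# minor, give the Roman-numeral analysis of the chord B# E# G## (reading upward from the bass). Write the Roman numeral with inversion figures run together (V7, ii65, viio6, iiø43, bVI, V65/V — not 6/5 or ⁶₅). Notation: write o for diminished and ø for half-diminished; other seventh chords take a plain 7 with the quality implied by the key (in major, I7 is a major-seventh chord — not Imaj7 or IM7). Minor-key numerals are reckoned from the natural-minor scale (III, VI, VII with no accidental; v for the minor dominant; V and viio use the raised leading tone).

V64

The pitches E#-G##-B# form a major triad rooted on E#.
E# is scale degree 5 in A# minor, and a major triad on that degree is written V.
With B# in the bass the chord is in second inversion, so the figured bass is 64.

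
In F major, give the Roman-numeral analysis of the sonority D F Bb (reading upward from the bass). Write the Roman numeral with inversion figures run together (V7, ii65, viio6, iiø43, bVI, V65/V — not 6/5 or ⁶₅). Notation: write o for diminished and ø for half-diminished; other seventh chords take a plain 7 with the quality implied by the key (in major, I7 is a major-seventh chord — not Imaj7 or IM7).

The pitches Bb-D-F form a major triad rooted on Bb.
In F major, Bb is the subdominant; the diatonic major triad there is IV.
With D in the bass the chord is in first inversion, so the figured bass is 6.

IV6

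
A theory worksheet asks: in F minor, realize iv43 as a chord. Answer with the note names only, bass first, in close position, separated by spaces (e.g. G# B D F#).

F Ab Bb Db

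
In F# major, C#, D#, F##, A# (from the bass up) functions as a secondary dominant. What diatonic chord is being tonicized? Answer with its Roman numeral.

ii

The chord is a dominant seventh chord on D#.
A dominant resolves down a perfect fifth: D# → G#. In F# major, G# is scale degree 2, i.e. ii.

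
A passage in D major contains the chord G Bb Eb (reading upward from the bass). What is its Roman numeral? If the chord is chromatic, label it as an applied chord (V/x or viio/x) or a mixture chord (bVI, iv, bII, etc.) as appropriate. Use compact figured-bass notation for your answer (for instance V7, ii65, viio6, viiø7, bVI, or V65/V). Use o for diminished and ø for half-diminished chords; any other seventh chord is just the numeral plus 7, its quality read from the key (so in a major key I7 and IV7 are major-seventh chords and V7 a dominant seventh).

bII6

The pitches Eb-G-Bb form a major triad rooted on Eb.
Eb is the lowered second degree of D major (diatonic 2 would be E). This is the Neapolitan sixth — a major triad on the lowered second degree, here in its customary first inversion.
With G in the bass the chord is in first inversion, so the figured bass is 6.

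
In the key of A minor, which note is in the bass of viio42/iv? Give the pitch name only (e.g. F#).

Bb

The applied chord viio42/iv is rooted on C#: C#-E-G-Bb.
The figure 42 means third inversion — the seventh is in the bass.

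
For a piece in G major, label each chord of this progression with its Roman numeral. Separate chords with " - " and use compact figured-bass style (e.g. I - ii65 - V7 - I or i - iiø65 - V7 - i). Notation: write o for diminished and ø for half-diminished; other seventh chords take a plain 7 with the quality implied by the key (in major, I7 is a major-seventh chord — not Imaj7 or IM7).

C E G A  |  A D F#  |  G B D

ii65 - V64 - I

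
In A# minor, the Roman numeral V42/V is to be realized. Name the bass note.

A#

The applied chord V42/V is rooted on B#: B#-D##-F##-A#.
The figure 42 means third inversion — the seventh is in the bass.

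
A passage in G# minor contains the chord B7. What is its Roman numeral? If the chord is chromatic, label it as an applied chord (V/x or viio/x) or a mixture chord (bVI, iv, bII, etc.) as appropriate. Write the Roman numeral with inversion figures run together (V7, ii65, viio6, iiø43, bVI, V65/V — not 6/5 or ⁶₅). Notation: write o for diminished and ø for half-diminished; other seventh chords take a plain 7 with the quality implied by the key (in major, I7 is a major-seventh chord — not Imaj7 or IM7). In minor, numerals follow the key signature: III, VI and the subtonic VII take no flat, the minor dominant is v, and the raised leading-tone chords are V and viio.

Stacked in thirds the chord is B-D#-F#-A: a dominant seventh chord on B.
B is not a diatonic chord root with this quality in G# minor, but it lies a perfect fifth above E (VI), so the chord functions as an applied dominant of VI.

V7/VI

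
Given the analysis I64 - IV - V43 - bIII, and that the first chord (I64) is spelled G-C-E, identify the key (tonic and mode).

I64 is given as G-C-E — a major triad with root C.
If C is scale degree 1 and the mode makes that degree carry a major triad, the tonic is C and the mode is major.

C major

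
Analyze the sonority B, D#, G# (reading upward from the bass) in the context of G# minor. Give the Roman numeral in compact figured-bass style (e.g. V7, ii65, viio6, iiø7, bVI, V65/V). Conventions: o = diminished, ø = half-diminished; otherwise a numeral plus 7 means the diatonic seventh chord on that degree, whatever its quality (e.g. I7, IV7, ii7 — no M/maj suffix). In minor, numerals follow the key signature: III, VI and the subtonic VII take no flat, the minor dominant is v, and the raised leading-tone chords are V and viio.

The pitches G#-B-D# form a minor triad rooted on G#.
G# is scale degree 1 in G# minor, and a minor triad on that degree is written i.
With B in the bass the chord is in first inversion, so the figured bass is 6.

i6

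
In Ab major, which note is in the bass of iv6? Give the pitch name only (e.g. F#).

Fb

iv in Ab major has root Db; the chord is Db-Fb-Ab.
The figure 6 means first inversion — the third is in the bass.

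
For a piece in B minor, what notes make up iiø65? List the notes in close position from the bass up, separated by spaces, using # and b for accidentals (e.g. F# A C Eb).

In B minor, the supertonic is C#, and the diatonic chord built there is a half-diminished seventh chord.
Stacking thirds from C# gives C#-E-G-B.
The figured bass 65 indicates first inversion, placing the third (E) in the bass: E-G-B-C#.

E G B C#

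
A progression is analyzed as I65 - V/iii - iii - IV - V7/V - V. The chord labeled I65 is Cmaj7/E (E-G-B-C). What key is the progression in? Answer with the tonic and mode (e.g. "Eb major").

C major

I65 is given as E-G-B-C — a major seventh chord with root C.
If C is scale degree 1 and the mode makes that degree carry a major seventh chord, the tonic is C and the mode is major.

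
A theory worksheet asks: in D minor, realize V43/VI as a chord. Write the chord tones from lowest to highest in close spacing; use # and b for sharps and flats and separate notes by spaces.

C Eb F A

The slash means an applied dominant: we want the dominant of VI. In D minor, VI is Bb major, and its dominant is built on F.
Building a dominant seventh chord on F gives F-A-C-Eb.
The figured bass 43 indicates second inversion, placing the fifth (C) in the bass: C-Eb-F-A.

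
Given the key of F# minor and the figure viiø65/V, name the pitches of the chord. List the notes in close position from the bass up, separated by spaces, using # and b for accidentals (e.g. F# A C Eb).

viiø65/V is a secondary leading-tone chord. The target V is C# in F# minor; the applied chord is rooted a semitone below, on B#.
Building a half-diminished seventh chord on B# gives B#-D#-F#-A#.
With the 65 figure the chord is in first inversion; from the bass D# upward in close position it reads D#-F#-A#-B#.

D# F# A# B#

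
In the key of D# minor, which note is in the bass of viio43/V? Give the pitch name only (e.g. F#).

The applied chord viio43/V is rooted on G##: G##-B#-D#-F#.
The figure 43 means second inversion — the fifth is in the bass.

D#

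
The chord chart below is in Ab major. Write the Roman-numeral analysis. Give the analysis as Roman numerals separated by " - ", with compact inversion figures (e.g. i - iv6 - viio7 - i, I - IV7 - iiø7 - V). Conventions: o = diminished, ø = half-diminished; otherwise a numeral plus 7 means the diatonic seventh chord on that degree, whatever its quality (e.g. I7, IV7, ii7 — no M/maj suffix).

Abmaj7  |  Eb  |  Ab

I7 - V - I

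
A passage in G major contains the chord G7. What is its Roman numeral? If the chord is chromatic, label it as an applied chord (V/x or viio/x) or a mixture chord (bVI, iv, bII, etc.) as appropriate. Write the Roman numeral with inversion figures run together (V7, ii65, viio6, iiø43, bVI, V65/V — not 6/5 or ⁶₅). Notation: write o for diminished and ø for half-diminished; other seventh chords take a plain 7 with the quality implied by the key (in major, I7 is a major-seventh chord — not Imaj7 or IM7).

V7/IV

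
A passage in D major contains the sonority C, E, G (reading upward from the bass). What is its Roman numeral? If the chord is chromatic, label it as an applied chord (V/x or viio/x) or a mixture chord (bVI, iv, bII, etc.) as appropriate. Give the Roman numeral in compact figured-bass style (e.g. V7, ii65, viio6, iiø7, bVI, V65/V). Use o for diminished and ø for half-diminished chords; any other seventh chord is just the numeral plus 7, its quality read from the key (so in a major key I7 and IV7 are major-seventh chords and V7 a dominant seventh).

Stacked in thirds the chord is C-E-G: a major triad on C.
C is the lowered seventh degree of D major (diatonic 7 would be C#). This is a major triad on the lowered seventh degree (the subtonic), borrowed from the parallel minor.

bVII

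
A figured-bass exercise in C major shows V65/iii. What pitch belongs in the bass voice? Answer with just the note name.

D#

The applied chord V65/iii is rooted on B: B-D#-F#-A.
The figure 65 means first inversion — the third is in the bass.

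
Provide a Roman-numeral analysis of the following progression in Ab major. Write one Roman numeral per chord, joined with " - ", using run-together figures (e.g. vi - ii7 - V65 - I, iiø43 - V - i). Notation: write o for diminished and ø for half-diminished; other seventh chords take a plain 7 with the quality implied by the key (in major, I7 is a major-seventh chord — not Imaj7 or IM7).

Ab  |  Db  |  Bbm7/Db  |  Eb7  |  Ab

I - IV - ii65 - V7 - I

Ab has root Ab, degree 1 in Ab major, so I.
Db has root Db, degree 4 in Ab major, so IV.
Bbm7/Db has root Bb, degree 2 in Ab major, so ii65.
Eb7: root Eb is the dominant; dominant seventh chord there is V7.
Ab has root Ab, degree 1 in Ab major, so I.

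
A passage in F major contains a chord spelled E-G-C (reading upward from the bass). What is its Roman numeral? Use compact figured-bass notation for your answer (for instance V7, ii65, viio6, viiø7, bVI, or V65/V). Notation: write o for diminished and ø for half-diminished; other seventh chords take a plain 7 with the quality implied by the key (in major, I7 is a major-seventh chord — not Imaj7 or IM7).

Stacked in thirds the chord is C-E-G: a major triad on C.
In F major, C is the dominant; the diatonic major triad there is V.
With E in the bass the chord is in first inversion, so the figured bass is 6.

V6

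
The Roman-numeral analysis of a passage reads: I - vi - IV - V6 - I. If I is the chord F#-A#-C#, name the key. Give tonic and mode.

F# major

I is given as F#-A#-C# — a major triad with root F#.
If F# is scale degree 1 and the mode makes that degree carry a major triad, the tonic is F# and the mode is major.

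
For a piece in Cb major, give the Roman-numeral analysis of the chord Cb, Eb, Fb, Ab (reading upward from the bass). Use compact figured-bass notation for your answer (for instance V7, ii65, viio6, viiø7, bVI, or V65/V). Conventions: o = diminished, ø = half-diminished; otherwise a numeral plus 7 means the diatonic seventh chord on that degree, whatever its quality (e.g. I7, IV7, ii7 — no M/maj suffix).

Stacked in thirds the chord is Fb-Ab-Cb-Eb: a major seventh chord on Fb.
In Cb major, Fb is the subdominant; the diatonic major seventh chord there is IV7.
With Cb in the bass the chord is in second inversion, so the figured bass is 43.

IV43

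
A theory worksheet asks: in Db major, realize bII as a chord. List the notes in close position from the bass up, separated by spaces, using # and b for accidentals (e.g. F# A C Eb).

Ebb Gb Bbb

bII is the Neapolitan chord — a major triad on the lowered second degree. In Db major that root is Ebb.
So the chord is Ebb-Gb-Bbb.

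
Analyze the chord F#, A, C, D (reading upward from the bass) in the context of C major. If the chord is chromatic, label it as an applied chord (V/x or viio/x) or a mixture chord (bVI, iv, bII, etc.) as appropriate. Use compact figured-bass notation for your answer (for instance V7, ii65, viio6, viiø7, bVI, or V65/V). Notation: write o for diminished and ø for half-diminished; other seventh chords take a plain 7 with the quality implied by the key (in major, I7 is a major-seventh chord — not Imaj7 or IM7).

V65/V

Stacked in thirds the chord is D-F#-A-C: a dominant seventh chord on D.
D is not a diatonic chord root with this quality in C major, but it lies a perfect fifth above G (V), so the chord functions as an applied dominant of V.
With F# in the bass the chord is in first inversion, so the figured bass is 65.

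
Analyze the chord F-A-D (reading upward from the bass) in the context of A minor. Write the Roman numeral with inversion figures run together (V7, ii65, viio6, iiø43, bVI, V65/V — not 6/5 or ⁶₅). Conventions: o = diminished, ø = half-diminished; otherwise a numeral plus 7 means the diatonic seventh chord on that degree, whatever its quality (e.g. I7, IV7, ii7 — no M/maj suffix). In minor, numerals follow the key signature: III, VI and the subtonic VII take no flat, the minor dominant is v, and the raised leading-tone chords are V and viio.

The pitches D-F-A form a minor triad rooted on D.
In A minor, D is the subdominant; the diatonic minor triad there is iv.
With F in the bass the chord is in first inversion, so the figured bass is 6.

iv6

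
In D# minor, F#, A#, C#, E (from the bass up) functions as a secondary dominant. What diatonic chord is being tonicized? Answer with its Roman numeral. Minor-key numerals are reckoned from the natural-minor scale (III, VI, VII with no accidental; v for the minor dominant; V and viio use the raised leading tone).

VI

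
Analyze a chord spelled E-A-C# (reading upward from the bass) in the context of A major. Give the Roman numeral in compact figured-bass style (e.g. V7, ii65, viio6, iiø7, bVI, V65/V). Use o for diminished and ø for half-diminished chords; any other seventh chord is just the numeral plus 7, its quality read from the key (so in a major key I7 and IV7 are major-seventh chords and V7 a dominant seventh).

I64

The pitches A-C#-E form a major triad rooted on A.
In A major, A is the tonic; the diatonic major triad there is I.
With E in the bass the chord is in second inversion, so the figured bass is 64.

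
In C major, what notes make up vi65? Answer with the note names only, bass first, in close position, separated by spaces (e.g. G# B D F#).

C E G A

In C major, the sixth degree is A, and the diatonic chord built there is a minor seventh chord.
That chord is spelled A-C-E-G.
With the 65 figure the chord is in first inversion; from the bass C upward in close position it reads C-E-G-A.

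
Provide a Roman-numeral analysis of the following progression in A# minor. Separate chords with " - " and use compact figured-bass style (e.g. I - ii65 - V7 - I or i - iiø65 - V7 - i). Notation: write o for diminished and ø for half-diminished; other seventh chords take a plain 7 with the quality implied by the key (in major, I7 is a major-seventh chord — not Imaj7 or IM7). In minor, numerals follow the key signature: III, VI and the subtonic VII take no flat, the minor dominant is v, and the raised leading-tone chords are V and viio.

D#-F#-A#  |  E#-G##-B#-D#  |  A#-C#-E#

D#-F#-A#: minor triad on D# = scale degree 4 → iv.
E#-G##-B#-D#: dominant seventh chord on E# = scale degree 5 → V7.
A#-C#-E#: minor triad on A# = scale degree 1 → i.

iv - V7 - i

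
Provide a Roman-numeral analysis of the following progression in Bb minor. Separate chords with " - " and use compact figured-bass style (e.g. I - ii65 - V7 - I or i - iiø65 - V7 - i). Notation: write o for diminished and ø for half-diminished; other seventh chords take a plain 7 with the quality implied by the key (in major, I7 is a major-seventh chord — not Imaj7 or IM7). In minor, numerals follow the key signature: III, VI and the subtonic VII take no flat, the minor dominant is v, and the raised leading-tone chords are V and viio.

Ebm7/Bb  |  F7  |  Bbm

iv43 - V7 - i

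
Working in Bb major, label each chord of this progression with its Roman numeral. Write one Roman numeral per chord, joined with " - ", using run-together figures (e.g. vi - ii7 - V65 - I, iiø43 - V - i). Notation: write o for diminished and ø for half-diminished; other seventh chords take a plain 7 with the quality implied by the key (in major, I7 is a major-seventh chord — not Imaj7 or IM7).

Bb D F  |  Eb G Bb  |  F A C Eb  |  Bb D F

I - IV - V7 - I

Bb-D-F: major triad on Bb = scale degree 1 → I.
Eb-G-Bb: major triad on Eb = scale degree 4 → IV.
F-A-C-Eb has root F, degree 5 in Bb major, so V7.
Bb-D-F: root Bb is the tonic; major triad there is I.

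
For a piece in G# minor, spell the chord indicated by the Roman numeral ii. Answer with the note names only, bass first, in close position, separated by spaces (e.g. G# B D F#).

A# C# E#

Scale degree 2 in G# minor is A#; here the chord built on it is altered to a minor triad. ii is the minor supertonic, borrowed from the parallel major (the Dorian ii).
So the chord is A#-C#-E#, a minor triad.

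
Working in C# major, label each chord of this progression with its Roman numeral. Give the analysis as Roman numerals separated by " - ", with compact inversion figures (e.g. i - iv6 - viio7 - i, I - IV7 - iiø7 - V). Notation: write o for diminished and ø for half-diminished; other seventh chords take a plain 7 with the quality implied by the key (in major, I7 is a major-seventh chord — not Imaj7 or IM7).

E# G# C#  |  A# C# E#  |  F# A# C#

I6 - vi - IV

E#-G#-C# has root C#, degree 1 in C# major, so I6.
A#-C#-E# has root A#, degree 6 in C# major, so vi.
F#-A#-C#: major triad on F# = scale degree 4 → IV.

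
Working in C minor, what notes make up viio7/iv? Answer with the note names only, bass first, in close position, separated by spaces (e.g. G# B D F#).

E G Bb Db

viio7/iv is a secondary leading-tone chord. The target iv is F in C minor; the applied chord is rooted a semitone below, on E.
Building a fully diminished seventh chord on E gives E-G-Bb-Db.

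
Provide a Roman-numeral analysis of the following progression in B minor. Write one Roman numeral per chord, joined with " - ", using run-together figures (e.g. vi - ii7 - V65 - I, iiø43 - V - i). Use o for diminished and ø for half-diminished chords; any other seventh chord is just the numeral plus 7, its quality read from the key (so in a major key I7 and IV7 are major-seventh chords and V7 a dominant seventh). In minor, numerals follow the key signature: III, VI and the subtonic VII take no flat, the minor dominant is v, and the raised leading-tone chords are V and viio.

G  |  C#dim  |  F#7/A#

VI - iio - V65

G: major triad on G = scale degree 6 → VI.
C#dim: diminished triad on C# = scale degree 2 → iio.
F#7/A#: root F# is the dominant; dominant seventh chord there is V65.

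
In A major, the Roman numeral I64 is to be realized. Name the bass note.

I in A major has root A; the chord is A-C#-E.
The figure 64 means second inversion — the fifth is in the bass.

E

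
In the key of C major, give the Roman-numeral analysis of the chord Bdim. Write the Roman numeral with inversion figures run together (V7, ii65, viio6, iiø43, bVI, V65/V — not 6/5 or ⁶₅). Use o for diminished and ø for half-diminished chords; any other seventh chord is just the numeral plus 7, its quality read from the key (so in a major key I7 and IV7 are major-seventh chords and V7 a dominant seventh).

The pitches B-D-F form a diminished triad rooted on B.
B is scale degree 7 in C major, and a diminished triad on that degree is written viio.

viio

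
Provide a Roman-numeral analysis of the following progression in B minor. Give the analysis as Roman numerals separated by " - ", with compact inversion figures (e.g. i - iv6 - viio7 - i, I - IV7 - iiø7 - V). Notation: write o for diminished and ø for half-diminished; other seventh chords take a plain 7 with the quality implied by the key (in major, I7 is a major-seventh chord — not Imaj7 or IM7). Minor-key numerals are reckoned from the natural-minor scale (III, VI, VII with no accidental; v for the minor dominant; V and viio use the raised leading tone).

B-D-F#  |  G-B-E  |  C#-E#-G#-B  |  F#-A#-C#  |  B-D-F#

B-D-F#: minor triad on B = scale degree 1 → i.
G-B-E: minor triad on E = scale degree 4 → iv6.
C#-E#-G#-B: a dominant seventh chord on C#, the applied dominant of V → V7/V.
F#-A#-C#: major triad on F# = scale degree 5 → V.
B-D-F#: root B is the tonic; minor triad there is i.

i - iv6 - V7/V - V - i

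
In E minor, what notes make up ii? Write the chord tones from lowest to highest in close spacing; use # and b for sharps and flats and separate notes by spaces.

F# A C#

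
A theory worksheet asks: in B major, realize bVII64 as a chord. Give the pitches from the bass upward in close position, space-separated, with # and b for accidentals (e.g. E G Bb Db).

bVII64 is a major triad on the lowered seventh degree (the subtonic), borrowed from the parallel minor. In B major that root is A.
So the chord is A-C#-E, a major triad.
The figured bass 64 indicates second inversion, placing the fifth (E) in the bass: E-A-C#.

E A C#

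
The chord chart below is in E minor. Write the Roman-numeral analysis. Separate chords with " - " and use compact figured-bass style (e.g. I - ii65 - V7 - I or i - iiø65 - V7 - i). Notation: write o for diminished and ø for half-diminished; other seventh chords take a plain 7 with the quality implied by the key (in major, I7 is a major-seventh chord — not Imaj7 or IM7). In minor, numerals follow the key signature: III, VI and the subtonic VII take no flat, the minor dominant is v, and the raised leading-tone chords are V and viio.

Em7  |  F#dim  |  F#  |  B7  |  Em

i7 - iio - V/V - V7 - i

Em7: root E is the tonic; minor seventh chord there is i7.
F#dim has root F#, degree 2 in E minor, so iio.
F# is the secondary dominant of V (major triad on F#): V/V.
B7: dominant seventh chord on B = scale degree 5 → V7.
Em: minor triad on E = scale degree 1 → i.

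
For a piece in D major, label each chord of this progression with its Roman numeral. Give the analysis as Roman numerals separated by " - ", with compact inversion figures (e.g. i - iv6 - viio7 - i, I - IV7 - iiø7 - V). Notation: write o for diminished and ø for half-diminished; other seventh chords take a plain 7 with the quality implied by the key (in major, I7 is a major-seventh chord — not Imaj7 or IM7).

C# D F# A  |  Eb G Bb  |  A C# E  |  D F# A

C#-D-F#-A: root D is the tonic; major seventh chord there is I42.
Eb-G-Bb: major triad on Eb — chromatic; Eb is the lowered second degree, so this is the Neapolitan chord, bII.
A-C#-E: root A is the dominant; major triad there is V.
D-F#-A has root D, degree 1 in D major, so I.

I42 - bII - V - I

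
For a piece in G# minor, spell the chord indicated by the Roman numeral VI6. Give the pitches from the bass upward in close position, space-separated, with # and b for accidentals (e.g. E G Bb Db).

The numeral's case and figure indicate a major triad. In G# minor its root, scale degree 6, is E.
Stacking thirds from E gives E-G#-B.
With the 6 figure the chord is in first inversion; from the bass G# upward in close position it reads G#-B-E.

G# B E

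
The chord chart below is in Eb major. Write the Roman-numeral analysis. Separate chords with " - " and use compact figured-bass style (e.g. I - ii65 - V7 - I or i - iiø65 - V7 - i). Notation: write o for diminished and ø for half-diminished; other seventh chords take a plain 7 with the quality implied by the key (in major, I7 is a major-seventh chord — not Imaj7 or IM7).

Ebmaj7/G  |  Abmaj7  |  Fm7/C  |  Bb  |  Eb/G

Ebmaj7/G has root Eb, degree 1 in Eb major, so I65.
Abmaj7: root Ab is the subdominant; major seventh chord there is IV7.
Fm7/C: root F is the supertonic; minor seventh chord there is ii43.
Bb has root Bb, degree 5 in Eb major, so V.
Eb/G: major triad on Eb = scale degree 1 → I6.

I65 - IV7 - ii43 - V - I6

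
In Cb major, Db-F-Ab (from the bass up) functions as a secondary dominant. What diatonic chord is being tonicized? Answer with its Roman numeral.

V

The chord is a major triad on Db.
A dominant resolves down a perfect fifth: Db → Gb. In Cb major, Gb is scale degree 5, i.e. V.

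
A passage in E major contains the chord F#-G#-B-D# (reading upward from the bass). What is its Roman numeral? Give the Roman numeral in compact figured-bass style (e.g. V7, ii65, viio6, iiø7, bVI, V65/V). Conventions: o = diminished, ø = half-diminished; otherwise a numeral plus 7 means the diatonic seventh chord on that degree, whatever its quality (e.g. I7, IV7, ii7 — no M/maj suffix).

iii42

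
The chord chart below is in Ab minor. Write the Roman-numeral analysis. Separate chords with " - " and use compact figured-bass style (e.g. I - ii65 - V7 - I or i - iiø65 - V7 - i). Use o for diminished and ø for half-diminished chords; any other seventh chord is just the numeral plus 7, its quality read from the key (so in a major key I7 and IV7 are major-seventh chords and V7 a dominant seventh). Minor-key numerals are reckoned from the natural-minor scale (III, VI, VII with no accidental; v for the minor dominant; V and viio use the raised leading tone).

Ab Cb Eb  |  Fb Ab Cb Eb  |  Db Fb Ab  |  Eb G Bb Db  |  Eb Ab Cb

Ab-Cb-Eb: minor triad on Ab = scale degree 1 → i.
Fb-Ab-Cb-Eb: root Fb is the submediant; major seventh chord there is VI7.
Db-Fb-Ab has root Db, degree 4 in Ab minor, so iv.
Eb-G-Bb-Db has root Eb, degree 5 in Ab minor, so V7.
Eb-Ab-Cb has root Ab, degree 1 in Ab minor, so i64.

i - VI7 - iv - V7 - i64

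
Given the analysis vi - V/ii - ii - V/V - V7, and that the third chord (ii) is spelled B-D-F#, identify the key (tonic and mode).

ii is given as B-D-F# — a minor triad with root B.
If B is scale degree 2 and the mode makes that degree carry a minor triad, the tonic is A and the mode is major.

A major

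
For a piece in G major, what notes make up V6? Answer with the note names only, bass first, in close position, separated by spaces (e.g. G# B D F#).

The numeral's case and figure indicate a major triad. In G major its root, the fifth degree, is D.
That chord is spelled D-F#-A.
With the 6 figure the chord is in first inversion; from the bass F# upward in close position it reads F#-A-D.

F# A D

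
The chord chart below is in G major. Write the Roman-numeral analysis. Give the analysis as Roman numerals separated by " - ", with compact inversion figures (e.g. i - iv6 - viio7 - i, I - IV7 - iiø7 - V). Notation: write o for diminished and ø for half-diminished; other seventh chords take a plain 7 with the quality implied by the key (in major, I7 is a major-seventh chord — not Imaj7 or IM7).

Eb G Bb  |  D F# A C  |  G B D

bVI - V7 - I

Eb-G-Bb: Eb with this quality isn't in the key; it's bVI, borrowed from the parallel minor.
D-F#-A-C has root D, degree 5 in G major, so V7.
G-B-D: major triad on G = scale degree 1 → I.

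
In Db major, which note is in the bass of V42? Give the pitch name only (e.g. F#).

V in Db major has root Ab; the chord is Ab-C-Eb-Gb.
The figure 42 means third inversion — the seventh is in the bass.

Gb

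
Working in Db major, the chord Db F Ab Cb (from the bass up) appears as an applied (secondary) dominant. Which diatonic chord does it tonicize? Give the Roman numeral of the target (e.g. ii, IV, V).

IV

The chord is a dominant seventh chord on Db.
A dominant resolves down a perfect fifth: Db → Gb. In Db major, Gb is scale degree 4, i.e. IV.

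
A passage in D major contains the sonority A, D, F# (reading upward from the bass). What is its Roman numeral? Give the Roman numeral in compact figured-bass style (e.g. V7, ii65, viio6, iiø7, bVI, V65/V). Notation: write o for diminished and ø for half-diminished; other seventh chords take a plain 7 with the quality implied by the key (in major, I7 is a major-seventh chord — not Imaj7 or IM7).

I64

The pitches D-F#-A form a major triad rooted on D.
In D major, D is the tonic; the diatonic major triad there is I.
With A in the bass the chord is in second inversion, so the figured bass is 64.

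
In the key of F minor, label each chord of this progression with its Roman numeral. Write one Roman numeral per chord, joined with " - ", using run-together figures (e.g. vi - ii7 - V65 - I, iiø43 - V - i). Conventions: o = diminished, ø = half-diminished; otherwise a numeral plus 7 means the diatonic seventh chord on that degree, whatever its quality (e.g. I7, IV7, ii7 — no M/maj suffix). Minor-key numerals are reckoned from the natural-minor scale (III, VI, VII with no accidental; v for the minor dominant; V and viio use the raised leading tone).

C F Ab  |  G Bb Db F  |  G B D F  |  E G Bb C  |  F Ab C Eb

i64 - iiø7 - V7/V - V65 - i7

C-F-Ab has root F, degree 1 in F minor, so i64.
G-Bb-Db-F: root G is the supertonic; half-diminished seventh chord there is iiø7.
G-B-D-F: a dominant seventh chord on G, the applied dominant of V → V7/V.
E-G-Bb-C: root C is the dominant; dominant seventh chord there is V65.
F-Ab-C-Eb: root F is the tonic; minor seventh chord there is i7.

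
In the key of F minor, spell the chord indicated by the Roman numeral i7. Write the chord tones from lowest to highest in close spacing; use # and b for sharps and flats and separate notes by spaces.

F Ab C Eb

The numeral's case and figure indicate a minor seventh chord. In F minor its root, the first degree, is F.
Stacking thirds from F gives F-Ab-C-Eb.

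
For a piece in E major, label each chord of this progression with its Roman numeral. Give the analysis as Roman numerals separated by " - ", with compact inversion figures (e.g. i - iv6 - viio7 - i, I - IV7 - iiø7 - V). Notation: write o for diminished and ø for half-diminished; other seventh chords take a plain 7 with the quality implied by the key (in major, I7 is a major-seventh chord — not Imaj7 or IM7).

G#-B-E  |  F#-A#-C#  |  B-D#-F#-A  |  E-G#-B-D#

G#-B-E has root E, degree 1 in E major, so I6.
F#-A#-C# is the secondary dominant of V (major triad on F#): V/V.
B-D#-F#-A has root B, degree 5 in E major, so V7.
E-G#-B-D#: root E is the tonic; major seventh chord there is I7.

I6 - V/V - V7 - I7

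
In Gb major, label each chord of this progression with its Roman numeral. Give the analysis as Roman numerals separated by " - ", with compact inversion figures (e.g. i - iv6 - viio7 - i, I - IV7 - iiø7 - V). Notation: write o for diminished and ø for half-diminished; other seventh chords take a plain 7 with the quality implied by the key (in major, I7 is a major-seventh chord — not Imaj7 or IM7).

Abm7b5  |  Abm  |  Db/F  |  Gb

iiø7 - ii - V6 - I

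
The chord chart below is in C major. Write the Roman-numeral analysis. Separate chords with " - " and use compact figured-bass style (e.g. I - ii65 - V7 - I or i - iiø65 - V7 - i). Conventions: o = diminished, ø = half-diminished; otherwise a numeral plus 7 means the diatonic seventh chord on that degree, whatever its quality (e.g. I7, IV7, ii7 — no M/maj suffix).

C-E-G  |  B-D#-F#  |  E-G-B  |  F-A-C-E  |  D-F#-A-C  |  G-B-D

I - V/iii - iii - IV7 - V7/V - V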